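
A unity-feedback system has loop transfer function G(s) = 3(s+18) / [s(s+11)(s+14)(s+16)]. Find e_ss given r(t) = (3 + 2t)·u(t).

2464/27

System type = 1 (one pole at s=0). Treating each term separately:
  • 3: tracked with zero error.
  • 2t: e_ss = 2/K_v with K_v=27/1232 → 2464/27.
Total e_ss = 2464/27.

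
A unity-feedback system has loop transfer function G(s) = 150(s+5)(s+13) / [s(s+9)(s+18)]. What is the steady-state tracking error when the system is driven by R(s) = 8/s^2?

216/1625

One free integrator in G(s): this is a type 1 system.
K_v = lim_{s→0} s·G(s) = 150·5·13 / (9·18) = 1625/27.
e_ss = 8/K_v = 8/(1625/27) = 216/1625.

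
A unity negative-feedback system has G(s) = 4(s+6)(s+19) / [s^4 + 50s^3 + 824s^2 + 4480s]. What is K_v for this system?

Factoring s from the denominator leaves a polynomial with constant term 4480, so the system is type 1.
K_v = lim_{s→0} s·G(s) = 4·6·19 / 4480 = 57/560.

57/560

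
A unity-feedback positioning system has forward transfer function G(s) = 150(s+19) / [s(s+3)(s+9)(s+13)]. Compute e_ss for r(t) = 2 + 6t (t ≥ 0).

351/475

One free integrator in G(s): this is a type 1 system. Taking each input component in turn:
  • 2: tracked with zero error.
  • 6t: e_ss = 6/K_v with K_v=950/117 → 351/475.
Total e_ss = 351/475.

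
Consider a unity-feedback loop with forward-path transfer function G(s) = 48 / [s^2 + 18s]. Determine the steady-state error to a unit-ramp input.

0.375

Factoring s from the denominator leaves a polynomial with constant term 18, so the system is type 1.
K_v = lim_{s→0} s·G(s) = 48 / 18 = 8/3.
e_ss = 1/K_v = 1/(8/3) = 0.375.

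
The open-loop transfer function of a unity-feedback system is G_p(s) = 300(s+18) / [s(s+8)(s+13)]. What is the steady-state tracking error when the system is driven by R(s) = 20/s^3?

infinity

System type = 1 (one pole at s=0).
K_a = lim_{s→0} s^2·G_p(s) = 0; the steady-state error to this parabolic input grows without bound.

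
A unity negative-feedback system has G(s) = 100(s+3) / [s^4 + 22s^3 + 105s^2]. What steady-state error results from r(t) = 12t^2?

Factoring s^2 from the denominator leaves a polynomial with constant term 105, so the system is type 2.
K_a = lim_{s→0} s^2·G(s) = 100·3 / 105 = 20/7.
r(t) = 12t^2 gives R(s) = 24/s^3.
e_ss = 24/K_a = 24/(20/7) = 8.4.

8.4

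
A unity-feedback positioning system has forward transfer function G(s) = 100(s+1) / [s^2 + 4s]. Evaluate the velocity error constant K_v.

25

Lowest-order denominator term is 4s, so the open loop has 1 pole at the origin → type 1 system.
K_v = lim_{s→0} s·G(s) = 100·1 / 4 = 25.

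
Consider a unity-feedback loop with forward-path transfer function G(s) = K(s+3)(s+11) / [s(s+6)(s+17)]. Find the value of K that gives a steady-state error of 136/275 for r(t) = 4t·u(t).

25

System type = 1 (one pole at s=0).
K_v = lim_{s→0} s·G(s) = K·3·11 / (6·17) = (11/34)·K.
e_ss = 4/K_v = 136/275 ⇒ K_v = 275/34 ⇒ K = (275/34)/(11/34) = 25.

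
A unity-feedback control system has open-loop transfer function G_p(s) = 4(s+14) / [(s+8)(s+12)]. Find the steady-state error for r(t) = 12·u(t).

144/19

No free integrators in G_p(s): this is a type 0 system.
K_p = lim_{s→0} G_p(s) = 4·14 / (8·12) = 7/12.
e_ss = 12/(1 + K_p) = 12/(19/12) = 144/19.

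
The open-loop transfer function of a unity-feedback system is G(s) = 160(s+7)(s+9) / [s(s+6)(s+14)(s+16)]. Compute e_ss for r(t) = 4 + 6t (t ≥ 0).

One free integrator in G(s): this is a type 1 system. Taking each input component in turn:
  • 4: tracked with zero error.
  • 6t: e_ss = 6/K_v with K_v=7.5 → 0.8.
Total e_ss = 0.8.

0.8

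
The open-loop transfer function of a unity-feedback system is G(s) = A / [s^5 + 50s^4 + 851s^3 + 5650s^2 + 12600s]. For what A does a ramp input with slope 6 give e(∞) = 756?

Factoring s from the denominator leaves a polynomial with constant term 12600, so the system is type 1.
K_v = lim_{s→0} s·G(s) = A / 12600 = (1/12600)·A.
e_ss = 6/K_v = 756 ⇒ K_v = 1/126 ⇒ A = (1/126)/(1/12600) = 100.

100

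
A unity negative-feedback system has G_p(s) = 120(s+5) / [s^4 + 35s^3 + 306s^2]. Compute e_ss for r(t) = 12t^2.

Lowest-order denominator term is 306s^2, so the open loop has 2 poles at the origin → type 2 system.
K_a = lim_{s→0} s^2·G_p(s) = 120·5 / 306 = 100/51.
r(t) = 12t^2 gives R(s) = 24/s^3.
e_ss = 24/K_a = 24/(100/51) = 12.24.

12.24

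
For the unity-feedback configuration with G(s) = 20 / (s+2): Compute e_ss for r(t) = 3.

The open loop has no poles at the origin → type 0 system.
K_p = lim_{s→0} G(s) = 20 / (2) = 10.
e_ss = 3/(1 + K_p) = 3/11.

3/11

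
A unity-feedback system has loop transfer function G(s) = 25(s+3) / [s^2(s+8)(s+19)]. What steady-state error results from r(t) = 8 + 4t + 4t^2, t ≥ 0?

1216/75

System type = 2 (two poles at s=0). Taking each input component in turn:
  • 8: tracked with zero error.
  • 4t: tracked with zero error.
  • 4t^2: e_ss = 8/K_a with K_a=75/152 → 1216/75.
Total e_ss = 1216/75.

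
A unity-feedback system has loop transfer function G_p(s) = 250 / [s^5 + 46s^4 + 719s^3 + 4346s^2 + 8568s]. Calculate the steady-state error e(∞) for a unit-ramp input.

Lowest-order denominator term is 8568s, so the open loop has 1 pole at the origin → type 1 system.
K_v = lim_{s→0} s·G_p(s) = 250 / 8568 = 125/4284.
e_ss = 1/K_v = 1/(125/4284) = 34.272.

34.272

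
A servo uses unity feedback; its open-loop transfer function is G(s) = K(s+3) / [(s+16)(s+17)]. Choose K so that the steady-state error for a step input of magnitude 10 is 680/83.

20

G(s) has no factors of s in the denominator, so the system is type 0.
K_p = lim_{s→0} G(s) = K·3 / (16·17) = (3/272)·K.
e_ss = 10/(1 + K_p) = 680/83 ⇒ 1 + (3/272)·K = 83/68 ⇒ K = 20.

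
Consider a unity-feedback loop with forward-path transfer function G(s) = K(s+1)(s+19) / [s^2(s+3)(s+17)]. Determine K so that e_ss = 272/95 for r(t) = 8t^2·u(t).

G(s) has two factors of s in the denominator, so the system is type 2.
K_a = lim_{s→0} s^2·G(s) = K·1·19 / (3·17) = (19/51)·K.
e_ss = 16/K_a = 272/95 ⇒ K_a = 95/17 ⇒ K = (95/17)/(19/51) = 15.

15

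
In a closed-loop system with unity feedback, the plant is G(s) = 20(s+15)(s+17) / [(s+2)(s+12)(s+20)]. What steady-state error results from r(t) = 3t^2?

No free integrators in G(s): this is a type 0 system.
K_a = lim_{s→0} s^2·G(s) = 0; the steady-state error to this parabolic input grows without bound.

infinity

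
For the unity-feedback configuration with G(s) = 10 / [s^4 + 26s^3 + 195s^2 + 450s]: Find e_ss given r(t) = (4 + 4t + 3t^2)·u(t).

infinity

Factoring s from the denominator leaves a polynomial with constant term 450, so the system is type 1. Treating each term separately:
  • 4: tracked with zero error.
  • 4t: e_ss = 4/K_v with K_v=1/45 → 180.
  • 3t^2: a type-1 system cannot track it, e_ss → ∞.
The unbounded component dominates.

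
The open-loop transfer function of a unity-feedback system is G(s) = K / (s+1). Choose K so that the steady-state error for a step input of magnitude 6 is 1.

No free integrators in G(s): this is a type 0 system.
K_p = lim_{s→0} G(s) = K / (1) = 1·K.
e_ss = 6/(1 + K_p) = 1 ⇒ 1 + 1·K = 6 ⇒ K = 5.

5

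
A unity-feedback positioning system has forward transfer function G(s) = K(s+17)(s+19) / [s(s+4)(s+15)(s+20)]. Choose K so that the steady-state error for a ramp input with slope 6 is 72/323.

100

One free integrator in G(s): this is a type 1 system.
K_v = lim_{s→0} s·G(s) = K·17·19 / (4·15·20) = (323/1200)·K.
e_ss = 6/K_v = 72/323 ⇒ K_v = 323/12 ⇒ K = (323/12)/(323/1200) = 100.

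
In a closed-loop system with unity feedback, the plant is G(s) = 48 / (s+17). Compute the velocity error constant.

0

The open loop has no poles at the origin → type 0 system.
K_v = lim_{s→0} s·G(s) = 0 (the extra factor of s kills the finite limit).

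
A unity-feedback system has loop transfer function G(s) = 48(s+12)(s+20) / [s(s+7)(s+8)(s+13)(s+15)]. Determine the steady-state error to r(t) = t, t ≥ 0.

91/96

The open loop has one pole at the origin → type 1 system.
K_v = lim_{s→0} s·G(s) = 48·12·20 / (7·8·13·15) = 96/91.
e_ss = 1/K_v = 1/(96/91) = 91/96.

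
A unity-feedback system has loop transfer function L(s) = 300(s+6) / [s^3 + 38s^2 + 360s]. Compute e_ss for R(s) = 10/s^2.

2

Factoring s from the denominator leaves a polynomial with constant term 360, so the system is type 1.
K_v = lim_{s→0} s·L(s) = 300·6 / 360 = 5.
e_ss = 10/K_v = 10/5 = 2.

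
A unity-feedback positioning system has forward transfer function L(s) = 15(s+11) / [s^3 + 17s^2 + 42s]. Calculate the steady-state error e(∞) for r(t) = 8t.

Factoring s from the denominator leaves a polynomial with constant term 42, so the system is type 1.
K_v = lim_{s→0} s·L(s) = 15·11 / 42 = 55/14.
e_ss = 8/K_v = 8/(55/14) = 112/55.

112/55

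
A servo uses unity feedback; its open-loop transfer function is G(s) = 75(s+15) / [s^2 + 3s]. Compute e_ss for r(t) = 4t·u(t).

4/375

Factoring s from the denominator leaves a polynomial with constant term 3, so the system is type 1.
K_v = lim_{s→0} s·G(s) = 75·15 / 3 = 375.
e_ss = 4/K_v = 4/375.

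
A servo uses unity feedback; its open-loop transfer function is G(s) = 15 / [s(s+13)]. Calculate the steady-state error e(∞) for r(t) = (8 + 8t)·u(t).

The open loop has one pole at the origin → type 1 system. By superposition:
  • 8: tracked with zero error.
  • 8t: e_ss = 8/K_v with K_v=15/13 → 104/15.
Total e_ss = 104/15.

104/15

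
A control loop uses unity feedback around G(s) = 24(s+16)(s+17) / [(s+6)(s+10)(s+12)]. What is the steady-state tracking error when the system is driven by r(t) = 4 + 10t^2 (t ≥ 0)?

infinity

The open loop has no poles at the origin → type 0 system. Taking each input component in turn:
  • 4: e_ss = 4/(1+K_p) with K_p=136/15 → 60/151.
  • 10t^2: a type-0 system cannot track it, e_ss → ∞.
The unbounded component dominates.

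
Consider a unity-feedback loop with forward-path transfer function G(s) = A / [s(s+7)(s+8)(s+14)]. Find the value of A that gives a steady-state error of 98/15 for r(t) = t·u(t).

One free integrator in G(s): this is a type 1 system.
K_v = lim_{s→0} s·G(s) = A / (7·8·14) = (1/784)·A.
e_ss = 1/K_v = 98/15 ⇒ K_v = 15/98 ⇒ A = (15/98)/(1/784) = 120.

120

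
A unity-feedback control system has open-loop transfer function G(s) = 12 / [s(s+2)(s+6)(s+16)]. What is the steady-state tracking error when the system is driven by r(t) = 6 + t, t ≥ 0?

G(s) has one factor of s in the denominator, so the system is type 1. Taking each input component in turn:
  • 6: tracked with zero error.
  • t: e_ss = 1/K_v with K_v=0.0625 → 16.
Total e_ss = 16.

16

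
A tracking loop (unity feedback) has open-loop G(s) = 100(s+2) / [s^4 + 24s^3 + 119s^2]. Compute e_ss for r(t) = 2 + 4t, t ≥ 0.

0

Lowest-order denominator term is 119s^2, so the open loop has 2 poles at the origin → type 2 system. Taking each input component in turn:
  • 2: tracked with zero error.
  • 4t: tracked with zero error.
Total e_ss = 0.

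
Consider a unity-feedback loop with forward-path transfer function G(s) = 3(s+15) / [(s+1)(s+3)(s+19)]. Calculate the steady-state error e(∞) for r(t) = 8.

76/17

System type = 0 (no poles at s=0).
K_p = lim_{s→0} G(s) = 3·15 / (1·3·19) = 15/19.
e_ss = 8/(1 + K_p) = 8/(34/19) = 76/17.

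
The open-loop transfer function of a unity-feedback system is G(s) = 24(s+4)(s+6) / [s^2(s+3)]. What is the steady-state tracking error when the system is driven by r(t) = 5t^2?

5/96

The open loop has two poles at the origin → type 2 system.
K_a = lim_{s→0} s^2·G(s) = 24·4·6 / (3) = 192.
r(t) = 5t^2 gives R(s) = 10/s^3.
e_ss = 10/K_a = 10/192 = 5/96.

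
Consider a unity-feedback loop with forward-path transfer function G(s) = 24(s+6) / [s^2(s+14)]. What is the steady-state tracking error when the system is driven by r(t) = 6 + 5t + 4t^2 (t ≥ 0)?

The open loop has two poles at the origin → type 2 system. By superposition:
  • 6: tracked with zero error.
  • 5t: tracked with zero error.
  • 4t^2: e_ss = 8/K_a with K_a=72/7 → 7/9.
Total e_ss = 7/9.

7/9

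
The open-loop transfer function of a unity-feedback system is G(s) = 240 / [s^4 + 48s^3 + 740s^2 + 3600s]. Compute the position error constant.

infinity

K_p = lim_{s→0} G(s); with 1 pole at the origin the limit diverges, so K_p = ∞.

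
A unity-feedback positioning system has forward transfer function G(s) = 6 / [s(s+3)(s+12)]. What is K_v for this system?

1/6

G(s) has one factor of s in the denominator, so the system is type 1.
K_v = lim_{s→0} s·G(s) = 6 / (3·12) = 1/6.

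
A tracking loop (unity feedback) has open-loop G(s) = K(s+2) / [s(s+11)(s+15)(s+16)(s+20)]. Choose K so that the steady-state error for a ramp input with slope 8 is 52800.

One free integrator in G(s): this is a type 1 system.
K_v = lim_{s→0} s·G(s) = K·2 / (11·15·16·20) = (1/26400)·K.
e_ss = 8/K_v = 52800 ⇒ K_v = 1/6600 ⇒ K = (1/6600)/(1/26400) = 4.

4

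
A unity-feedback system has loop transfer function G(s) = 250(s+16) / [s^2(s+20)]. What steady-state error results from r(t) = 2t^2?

The open loop has two poles at the origin → type 2 system.
K_a = lim_{s→0} s^2·G(s) = 250·16 / (20) = 200.
r(t) = 2t^2 gives R(s) = 4/s^3.
e_ss = 4/K_a = 4/200 = 0.02.

0.02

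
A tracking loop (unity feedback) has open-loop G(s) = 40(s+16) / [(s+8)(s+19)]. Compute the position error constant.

G(s) has no factors of s in the denominator, so the system is type 0.
K_p = lim_{s→0} G(s) = 40·16 / (8·19) = 80/19.

80/19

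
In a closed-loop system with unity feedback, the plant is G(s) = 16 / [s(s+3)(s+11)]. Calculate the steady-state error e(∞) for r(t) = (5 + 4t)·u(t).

8.25

The open loop has one pole at the origin → type 1 system. Treating each term separately:
  • 5: tracked with zero error.
  • 4t: e_ss = 4/K_v with K_v=16/33 → 8.25.
Total e_ss = 8.25.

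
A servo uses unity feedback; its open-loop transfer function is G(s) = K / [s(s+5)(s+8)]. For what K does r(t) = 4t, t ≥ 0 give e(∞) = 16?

10

The open loop has one pole at the origin → type 1 system.
K_v = lim_{s→0} s·G(s) = K / (5·8) = 0.025·K.
e_ss = 4/K_v = 16 ⇒ K_v = 0.25 ⇒ K = 0.25/0.025 = 10.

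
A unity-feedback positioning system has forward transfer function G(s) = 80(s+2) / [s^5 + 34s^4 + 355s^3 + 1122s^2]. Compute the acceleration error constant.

Factoring s^2 from the denominator leaves a polynomial with constant term 1122, so the system is type 2.
K_a = lim_{s→0} s^2·G(s) = 80·2 / 1122 = 80/561.

80/561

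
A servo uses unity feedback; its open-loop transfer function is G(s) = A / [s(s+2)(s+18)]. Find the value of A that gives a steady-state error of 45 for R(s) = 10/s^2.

One free integrator in G(s): this is a type 1 system.
K_v = lim_{s→0} s·G(s) = A / (2·18) = (1/36)·A.
e_ss = 10/K_v = 45 ⇒ K_v = 2/9 ⇒ A = (2/9)/(1/36) = 8.

8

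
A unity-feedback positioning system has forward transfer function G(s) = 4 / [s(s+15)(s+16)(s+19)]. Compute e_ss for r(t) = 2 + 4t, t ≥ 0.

4560

G(s) has one factor of s in the denominator, so the system is type 1. By superposition:
  • 2: tracked with zero error.
  • 4t: e_ss = 4/K_v with K_v=1/1140 → 4560.
Total e_ss = 4560.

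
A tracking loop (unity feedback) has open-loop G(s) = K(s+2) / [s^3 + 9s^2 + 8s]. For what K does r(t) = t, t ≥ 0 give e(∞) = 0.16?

Factoring s from the denominator leaves a polynomial with constant term 8, so the system is type 1.
K_v = lim_{s→0} s·G(s) = K·2 / 8 = 0.25·K.
e_ss = 1/K_v = 0.16 ⇒ K_v = 6.25 ⇒ K = 6.25/0.25 = 25.

25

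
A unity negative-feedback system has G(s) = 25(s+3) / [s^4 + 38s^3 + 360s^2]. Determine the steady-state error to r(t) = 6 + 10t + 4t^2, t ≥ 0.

Factoring s^2 from the denominator leaves a polynomial with constant term 360, so the system is type 2. Treating each term separately:
  • 6: tracked with zero error.
  • 10t: tracked with zero error.
  • 4t^2: e_ss = 8/K_a with K_a=5/24 → 38.4.
Total e_ss = 38.4.

38.4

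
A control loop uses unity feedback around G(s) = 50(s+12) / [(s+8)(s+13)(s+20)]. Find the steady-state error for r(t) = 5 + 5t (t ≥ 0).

infinity

System type = 0 (no poles at s=0). Treating each term separately:
  • 5: e_ss = 5/(1+K_p) with K_p=15/52 → 260/67.
  • 5t: a type-0 system cannot track it, e_ss → ∞.
The unbounded component dominates.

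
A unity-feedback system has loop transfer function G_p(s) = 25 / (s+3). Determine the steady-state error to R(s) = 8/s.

6/7

The open loop has no poles at the origin → type 0 system.
K_p = lim_{s→0} G_p(s) = 25 / (3) = 25/3.
e_ss = 8/(1 + K_p) = 8/(28/3) = 6/7.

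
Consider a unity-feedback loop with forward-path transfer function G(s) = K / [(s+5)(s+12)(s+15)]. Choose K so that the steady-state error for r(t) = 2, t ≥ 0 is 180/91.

10

No free integrators in G(s): this is a type 0 system.
K_p = lim_{s→0} G(s) = K / (5·12·15) = (1/900)·K.
e_ss = 2/(1 + K_p) = 180/91 ⇒ 1 + (1/900)·K = 91/90 ⇒ K = 10.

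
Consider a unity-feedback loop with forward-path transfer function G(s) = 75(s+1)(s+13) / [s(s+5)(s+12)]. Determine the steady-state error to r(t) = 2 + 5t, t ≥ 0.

4/13

The open loop has one pole at the origin → type 1 system. By superposition:
  • 2: tracked with zero error.
  • 5t: e_ss = 5/K_v with K_v=16.25 → 4/13.
Total e_ss = 4/13.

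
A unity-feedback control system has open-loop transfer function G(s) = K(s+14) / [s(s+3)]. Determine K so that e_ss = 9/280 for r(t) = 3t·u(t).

20

The open loop has one pole at the origin → type 1 system.
K_v = lim_{s→0} s·G(s) = K·14 / (3) = (14/3)·K.
e_ss = 3/K_v = 9/280 ⇒ K_v = 280/3 ⇒ K = (280/3)/(14/3) = 20.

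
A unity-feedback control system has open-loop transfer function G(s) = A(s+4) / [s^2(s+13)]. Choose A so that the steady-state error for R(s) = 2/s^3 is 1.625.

4

G(s) has two factors of s in the denominator, so the system is type 2.
K_a = lim_{s→0} s^2·G(s) = A·4 / (13) = (4/13)·A.
e_ss = 2/K_a = 1.625 ⇒ K_a = 16/13 ⇒ A = (16/13)/(4/13) = 4.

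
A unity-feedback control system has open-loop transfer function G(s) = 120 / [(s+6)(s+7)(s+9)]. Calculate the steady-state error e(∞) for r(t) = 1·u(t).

63/83

System type = 0 (no poles at s=0).
K_p = lim_{s→0} G(s) = 120 / (6·7·9) = 20/63.
e_ss = 1/(1 + K_p) = 1/(83/63) = 63/83.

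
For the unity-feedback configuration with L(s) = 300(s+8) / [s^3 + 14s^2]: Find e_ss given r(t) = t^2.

7/600

Lowest-order denominator term is 14s^2, so the open loop has 2 poles at the origin → type 2 system.
K_a = lim_{s→0} s^2·L(s) = 300·8 / 14 = 1200/7.
r(t) = t^2 gives R(s) = 2/s^3.
e_ss = 2/K_a = 2/(1200/7) = 7/600.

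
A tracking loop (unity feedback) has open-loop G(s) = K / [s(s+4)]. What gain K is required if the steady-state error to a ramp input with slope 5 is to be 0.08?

One free integrator in G(s): this is a type 1 system.
K_v = lim_{s→0} s·G(s) = K / (4) = 0.25·K.
e_ss = 5/K_v = 0.08 ⇒ K_v = 62.5 ⇒ K = 62.5/0.25 = 250.

250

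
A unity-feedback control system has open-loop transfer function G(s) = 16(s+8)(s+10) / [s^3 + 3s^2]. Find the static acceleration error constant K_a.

Lowest-order denominator term is 3s^2, so the open loop has 2 poles at the origin → type 2 system.
K_a = lim_{s→0} s^2·G(s) = 16·8·10 / 3 = 1280/3.

1280/3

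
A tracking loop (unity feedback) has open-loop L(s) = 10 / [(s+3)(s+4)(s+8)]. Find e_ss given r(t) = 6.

288/53

L(s) has no factors of s in the denominator, so the system is type 0.
K_p = lim_{s→0} L(s) = 10 / (3·4·8) = 5/48.
e_ss = 6/(1 + K_p) = 6/(53/48) = 288/53.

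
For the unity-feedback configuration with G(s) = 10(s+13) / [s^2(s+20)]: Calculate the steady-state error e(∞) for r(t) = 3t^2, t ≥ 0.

System type = 2 (two poles at s=0).
K_a = lim_{s→0} s^2·G(s) = 10·13 / (20) = 6.5.
r(t) = 3t^2 gives R(s) = 6/s^3.
e_ss = 6/K_a = 6/6.5 = 12/13.

12/13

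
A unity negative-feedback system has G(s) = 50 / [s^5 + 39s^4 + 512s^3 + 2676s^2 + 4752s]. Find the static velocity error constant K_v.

Factoring s from the denominator leaves a polynomial with constant term 4752, so the system is type 1.
K_v = lim_{s→0} s·G(s) = 50 / 4752 = 25/2376.

25/2376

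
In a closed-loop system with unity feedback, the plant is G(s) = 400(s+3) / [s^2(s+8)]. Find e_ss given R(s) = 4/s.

System type = 2 (two poles at s=0).
K_p = ∞ for a type-2 system; e_ss to a step is zero.

0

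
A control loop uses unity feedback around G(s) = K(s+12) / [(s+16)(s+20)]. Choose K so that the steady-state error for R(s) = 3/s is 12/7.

The open loop has no poles at the origin → type 0 system.
K_p = lim_{s→0} G(s) = K·12 / (16·20) = 0.0375·K.
e_ss = 3/(1 + K_p) = 12/7 ⇒ 1 + 0.0375·K = 1.75 ⇒ K = 20.

20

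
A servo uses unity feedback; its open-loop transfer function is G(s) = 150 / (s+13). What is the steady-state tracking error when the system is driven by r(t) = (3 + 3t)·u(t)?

infinity

The open loop has no poles at the origin → type 0 system. Treating each term separately:
  • 3: e_ss = 3/(1+K_p) with K_p=150/13 → 39/163.
  • 3t: a type-0 system cannot track it, e_ss → ∞.
The unbounded component dominates.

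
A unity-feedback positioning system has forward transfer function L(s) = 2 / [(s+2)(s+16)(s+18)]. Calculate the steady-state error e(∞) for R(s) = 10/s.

2880/289

L(s) has no factors of s in the denominator, so the system is type 0.
K_p = lim_{s→0} L(s) = 2 / (2·16·18) = 1/288.
e_ss = 10/(1 + K_p) = 10/(289/288) = 2880/289.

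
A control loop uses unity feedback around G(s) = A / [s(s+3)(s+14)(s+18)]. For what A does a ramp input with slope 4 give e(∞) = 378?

8

G(s) has one factor of s in the denominator, so the system is type 1.
K_v = lim_{s→0} s·G(s) = A / (3·14·18) = (1/756)·A.
e_ss = 4/K_v = 378 ⇒ K_v = 2/189 ⇒ A = (2/189)/(1/756) = 8.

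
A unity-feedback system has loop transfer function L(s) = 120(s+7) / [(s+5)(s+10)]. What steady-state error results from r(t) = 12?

The open loop has no poles at the origin → type 0 system.
K_p = lim_{s→0} L(s) = 120·7 / (5·10) = 16.8.
e_ss = 12/(1 + K_p) = 12/17.8 = 60/89.

60/89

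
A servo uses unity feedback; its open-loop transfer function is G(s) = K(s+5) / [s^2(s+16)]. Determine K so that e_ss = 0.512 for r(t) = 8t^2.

The open loop has two poles at the origin → type 2 system.
K_a = lim_{s→0} s^2·G(s) = K·5 / (16) = 0.3125·K.
e_ss = 16/K_a = 0.512 ⇒ K_a = 31.25 ⇒ K = 31.25/0.3125 = 100.

100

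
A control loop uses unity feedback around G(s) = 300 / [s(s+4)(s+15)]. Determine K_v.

5

The open loop has one pole at the origin → type 1 system.
K_v = lim_{s→0} s·G(s) = 300 / (4·15) = 5.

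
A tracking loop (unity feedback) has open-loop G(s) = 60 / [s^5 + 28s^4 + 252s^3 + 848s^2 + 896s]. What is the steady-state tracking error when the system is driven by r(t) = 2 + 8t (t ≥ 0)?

Lowest-order denominator term is 896s, so the open loop has 1 pole at the origin → type 1 system. Treating each term separately:
  • 2: tracked with zero error.
  • 8t: e_ss = 8/K_v with K_v=15/224 → 1792/15.
Total e_ss = 1792/15.

1792/15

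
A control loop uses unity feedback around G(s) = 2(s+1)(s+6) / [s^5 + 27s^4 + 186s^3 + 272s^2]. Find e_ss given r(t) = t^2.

136/3

Lowest-order denominator term is 272s^2, so the open loop has 2 poles at the origin → type 2 system.
K_a = lim_{s→0} s^2·G(s) = 2·1·6 / 272 = 3/68.
r(t) = t^2 gives R(s) = 2/s^3.
e_ss = 2/K_a = 2/(3/68) = 136/3.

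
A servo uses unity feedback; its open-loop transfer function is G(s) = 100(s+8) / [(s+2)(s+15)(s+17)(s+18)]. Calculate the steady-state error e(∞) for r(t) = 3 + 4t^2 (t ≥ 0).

infinity

No free integrators in G(s): this is a type 0 system. Taking each input component in turn:
  • 3: e_ss = 3/(1+K_p) with K_p=40/459 → 1377/499.
  • 4t^2: a type-0 system cannot track it, e_ss → ∞.
The unbounded component dominates.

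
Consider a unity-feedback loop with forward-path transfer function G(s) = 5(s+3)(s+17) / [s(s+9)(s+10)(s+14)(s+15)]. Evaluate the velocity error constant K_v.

The open loop has one pole at the origin → type 1 system.
K_v = lim_{s→0} s·G(s) = 5·3·17 / (9·10·14·15) = 17/1260.

17/1260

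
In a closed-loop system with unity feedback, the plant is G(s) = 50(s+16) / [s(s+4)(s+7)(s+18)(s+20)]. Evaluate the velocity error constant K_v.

System type = 1 (one pole at s=0).
K_v = lim_{s→0} s·G(s) = 50·16 / (4·7·18·20) = 5/63.

5/63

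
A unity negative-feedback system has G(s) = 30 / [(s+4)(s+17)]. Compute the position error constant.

System type = 0 (no poles at s=0).
K_p = lim_{s→0} G(s) = 30 / (4·17) = 15/34.

15/34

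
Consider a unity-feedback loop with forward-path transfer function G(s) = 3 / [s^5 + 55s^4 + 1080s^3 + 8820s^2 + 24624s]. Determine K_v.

Factoring s from the denominator leaves a polynomial with constant term 24624, so the system is type 1.
K_v = lim_{s→0} s·G(s) = 3 / 24624 = 1/8208.

1/8208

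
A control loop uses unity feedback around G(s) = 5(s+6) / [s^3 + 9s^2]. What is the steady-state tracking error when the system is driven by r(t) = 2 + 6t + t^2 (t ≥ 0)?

0.6

Factoring s^2 from the denominator leaves a polynomial with constant term 9, so the system is type 2. By superposition:
  • 2: tracked with zero error.
  • 6t: tracked with zero error.
  • t^2: e_ss = 2/K_a with K_a=10/3 → 0.6.
Total e_ss = 0.6.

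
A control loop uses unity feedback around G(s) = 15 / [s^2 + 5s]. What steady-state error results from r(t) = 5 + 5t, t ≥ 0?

5/3

The denominator has no term below 5s — 1 pole at s=0, type 1. By superposition:
  • 5: tracked with zero error.
  • 5t: e_ss = 5/K_v with K_v=3 → 5/3.
Total e_ss = 5/3.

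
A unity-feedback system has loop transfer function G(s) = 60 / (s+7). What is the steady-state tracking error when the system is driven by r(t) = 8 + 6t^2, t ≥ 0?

infinity

System type = 0 (no poles at s=0). Taking each input component in turn:
  • 8: e_ss = 8/(1+K_p) with K_p=60/7 → 56/67.
  • 6t^2: a type-0 system cannot track it, e_ss → ∞.
The unbounded component dominates.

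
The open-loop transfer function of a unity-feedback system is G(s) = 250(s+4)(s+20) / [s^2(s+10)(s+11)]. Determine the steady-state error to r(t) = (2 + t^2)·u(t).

G(s) has two factors of s in the denominator, so the system is type 2. Taking each input component in turn:
  • 2: tracked with zero error.
  • t^2: e_ss = 2/K_a with K_a=2000/11 → 0.011.
Total e_ss = 0.011.

0.011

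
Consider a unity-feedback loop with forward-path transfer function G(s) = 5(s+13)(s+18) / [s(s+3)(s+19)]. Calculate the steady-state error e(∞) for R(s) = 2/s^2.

19/195

The open loop has one pole at the origin → type 1 system.
K_v = lim_{s→0} s·G(s) = 5·13·18 / (3·19) = 390/19.
e_ss = 2/K_v = 2/(390/19) = 19/195.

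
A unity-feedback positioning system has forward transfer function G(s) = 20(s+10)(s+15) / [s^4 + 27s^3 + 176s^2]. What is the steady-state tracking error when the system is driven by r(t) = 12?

Lowest-order denominator term is 176s^2, so the open loop has 2 poles at the origin → type 2 system.
A type-2 system has K_p = ∞, so it tracks a step input with zero steady-state error.

0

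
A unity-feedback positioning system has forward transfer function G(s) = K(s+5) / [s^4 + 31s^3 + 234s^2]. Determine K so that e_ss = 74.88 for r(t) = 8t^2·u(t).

10

Lowest-order denominator term is 234s^2, so the open loop has 2 poles at the origin → type 2 system.
K_a = lim_{s→0} s^2·G(s) = K·5 / 234 = (5/234)·K.
e_ss = 16/K_a = 74.88 ⇒ K_a = 25/117 ⇒ K = (25/117)/(5/234) = 10.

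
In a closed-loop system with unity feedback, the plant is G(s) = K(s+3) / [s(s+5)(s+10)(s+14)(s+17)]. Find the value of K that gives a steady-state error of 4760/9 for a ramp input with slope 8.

System type = 1 (one pole at s=0).
K_v = lim_{s→0} s·G(s) = K·3 / (5·10·14·17) = (3/11900)·K.
e_ss = 8/K_v = 4760/9 ⇒ K_v = 9/595 ⇒ K = (9/595)/(3/11900) = 60.

60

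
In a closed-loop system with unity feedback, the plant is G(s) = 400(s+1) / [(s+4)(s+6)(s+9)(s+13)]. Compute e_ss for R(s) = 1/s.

G(s) has no factors of s in the denominator, so the system is type 0.
K_p = lim_{s→0} G(s) = 400·1 / (4·6·9·13) = 50/351.
e_ss = 1/(1 + K_p) = 1/(401/351) = 351/401.

351/401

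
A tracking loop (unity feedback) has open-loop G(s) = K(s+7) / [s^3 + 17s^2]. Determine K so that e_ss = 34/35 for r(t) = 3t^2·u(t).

The denominator has no term below 17s^2 — 2 poles at s=0, type 2.
K_a = lim_{s→0} s^2·G(s) = K·7 / 17 = (7/17)·K.
e_ss = 6/K_a = 34/35 ⇒ K_a = 105/17 ⇒ K = (105/17)/(7/17) = 15.

15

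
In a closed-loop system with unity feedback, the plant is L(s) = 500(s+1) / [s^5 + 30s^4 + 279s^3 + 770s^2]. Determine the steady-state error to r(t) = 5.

0

Factoring s^2 from the denominator leaves a polynomial with constant term 770, so the system is type 2.
A type-2 system has K_p = ∞, so it tracks a step input with zero steady-state error.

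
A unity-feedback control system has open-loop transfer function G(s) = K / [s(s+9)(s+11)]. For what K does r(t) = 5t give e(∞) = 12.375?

The open loop has one pole at the origin → type 1 system.
K_v = lim_{s→0} s·G(s) = K / (9·11) = (1/99)·K.
e_ss = 5/K_v = 12.375 ⇒ K_v = 40/99 ⇒ K = (40/99)/(1/99) = 40.

40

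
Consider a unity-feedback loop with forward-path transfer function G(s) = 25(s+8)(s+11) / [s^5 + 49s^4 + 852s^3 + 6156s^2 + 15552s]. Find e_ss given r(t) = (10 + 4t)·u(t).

Factoring s from the denominator leaves a polynomial with constant term 15552, so the system is type 1. Taking each input component in turn:
  • 10: tracked with zero error.
  • 4t: e_ss = 4/K_v with K_v=275/1944 → 7776/275.
Total e_ss = 7776/275.

7776/275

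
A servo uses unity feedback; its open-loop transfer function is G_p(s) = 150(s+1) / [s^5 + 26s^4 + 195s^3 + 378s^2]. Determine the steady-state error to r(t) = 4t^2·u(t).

20.16

The denominator has no term below 378s^2 — 2 poles at s=0, type 2.
K_a = lim_{s→0} s^2·G_p(s) = 150·1 / 378 = 25/63.
r(t) = 4t^2 gives R(s) = 8/s^3.
e_ss = 8/K_a = 8/(25/63) = 20.16.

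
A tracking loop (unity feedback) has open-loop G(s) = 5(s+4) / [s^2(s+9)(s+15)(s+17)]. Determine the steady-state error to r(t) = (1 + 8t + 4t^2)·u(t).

Two free integrators in G(s): this is a type 2 system. Treating each term separately:
  • 1: tracked with zero error.
  • 8t: tracked with zero error.
  • 4t^2: e_ss = 8/K_a with K_a=4/459 → 918.
Total e_ss = 918.

918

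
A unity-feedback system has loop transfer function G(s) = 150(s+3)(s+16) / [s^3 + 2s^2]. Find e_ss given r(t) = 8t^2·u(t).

1/225

The denominator has no term below 2s^2 — 2 poles at s=0, type 2.
K_a = lim_{s→0} s^2·G(s) = 150·3·16 / 2 = 3600.
r(t) = 8t^2 gives R(s) = 16/s^3.
e_ss = 16/K_a = 16/3600 = 1/225.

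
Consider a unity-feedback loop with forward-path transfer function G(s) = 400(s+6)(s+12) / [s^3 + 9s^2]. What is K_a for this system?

The denominator has no term below 9s^2 — 2 poles at s=0, type 2.
K_a = lim_{s→0} s^2·G(s) = 400·6·12 / 9 = 3200.

3200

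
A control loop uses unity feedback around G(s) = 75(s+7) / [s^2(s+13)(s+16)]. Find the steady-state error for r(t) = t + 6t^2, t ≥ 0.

G(s) has two factors of s in the denominator, so the system is type 2. By superposition:
  • t: tracked with zero error.
  • 6t^2: e_ss = 12/K_a with K_a=525/208 → 832/175.
Total e_ss = 832/175.

832/175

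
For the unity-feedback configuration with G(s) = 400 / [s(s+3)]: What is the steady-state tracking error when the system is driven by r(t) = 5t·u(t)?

0.0375

The open loop has one pole at the origin → type 1 system.
K_v = lim_{s→0} s·G(s) = 400 / (3) = 400/3.
e_ss = 5/K_v = 5/(400/3) = 0.0375.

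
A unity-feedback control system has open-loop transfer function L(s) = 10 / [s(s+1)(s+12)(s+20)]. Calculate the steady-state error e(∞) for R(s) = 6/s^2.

144

L(s) has one factor of s in the denominator, so the system is type 1.
K_v = lim_{s→0} s·L(s) = 10 / (1·12·20) = 1/24.
e_ss = 6/K_v = 6/(1/24) = 144.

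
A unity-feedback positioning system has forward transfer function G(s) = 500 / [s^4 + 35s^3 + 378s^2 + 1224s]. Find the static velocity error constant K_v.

125/306

Lowest-order denominator term is 1224s, so the open loop has 1 pole at the origin → type 1 system.
K_v = lim_{s→0} s·G(s) = 500 / 1224 = 125/306.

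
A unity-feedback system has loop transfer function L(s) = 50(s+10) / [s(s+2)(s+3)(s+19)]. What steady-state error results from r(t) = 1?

System type = 1 (one pole at s=0).
A type-1 system has K_p = ∞, so it tracks a step input with zero steady-state error.

0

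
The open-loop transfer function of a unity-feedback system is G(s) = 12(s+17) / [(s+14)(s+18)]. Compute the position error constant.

No free integrators in G(s): this is a type 0 system.
K_p = lim_{s→0} G(s) = 12·17 / (14·18) = 17/21.

17/21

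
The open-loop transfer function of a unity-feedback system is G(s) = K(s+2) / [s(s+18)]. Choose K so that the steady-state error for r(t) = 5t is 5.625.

System type = 1 (one pole at s=0).
K_v = lim_{s→0} s·G(s) = K·2 / (18) = (1/9)·K.
e_ss = 5/K_v = 5.625 ⇒ K_v = 8/9 ⇒ K = (8/9)/(1/9) = 8.

8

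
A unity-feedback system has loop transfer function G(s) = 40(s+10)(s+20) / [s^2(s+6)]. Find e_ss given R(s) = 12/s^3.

Two free integrators in G(s): this is a type 2 system.
K_a = lim_{s→0} s^2·G(s) = 40·10·20 / (6) = 4000/3.
r(t) = 6t^2 gives R(s) = 12/s^3.
e_ss = 12/K_a = 12/(4000/3) = 0.009.

0.009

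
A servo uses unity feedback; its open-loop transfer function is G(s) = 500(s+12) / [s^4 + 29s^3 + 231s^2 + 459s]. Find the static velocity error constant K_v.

The denominator has no term below 459s — 1 pole at s=0, type 1.
K_v = lim_{s→0} s·G(s) = 500·12 / 459 = 2000/153.

2000/153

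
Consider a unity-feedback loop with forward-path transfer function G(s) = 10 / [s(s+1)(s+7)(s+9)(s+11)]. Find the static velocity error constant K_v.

One free integrator in G(s): this is a type 1 system.
K_v = lim_{s→0} s·G(s) = 10 / (1·7·9·11) = 10/693.

10/693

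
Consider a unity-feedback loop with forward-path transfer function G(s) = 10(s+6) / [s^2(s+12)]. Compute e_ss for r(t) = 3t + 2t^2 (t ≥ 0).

0.8

The open loop has two poles at the origin → type 2 system. Taking each input component in turn:
  • 3t: tracked with zero error.
  • 2t^2: e_ss = 4/K_a with K_a=5 → 0.8.
Total e_ss = 0.8.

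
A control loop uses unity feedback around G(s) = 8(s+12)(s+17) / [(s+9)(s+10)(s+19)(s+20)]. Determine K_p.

68/1425

No free integrators in G(s): this is a type 0 system.
K_p = lim_{s→0} G(s) = 8·12·17 / (9·10·19·20) = 68/1425.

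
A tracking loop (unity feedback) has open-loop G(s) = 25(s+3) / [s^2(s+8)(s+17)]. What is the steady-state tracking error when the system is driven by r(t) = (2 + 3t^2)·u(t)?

Two free integrators in G(s): this is a type 2 system. By superposition:
  • 2: tracked with zero error.
  • 3t^2: e_ss = 6/K_a with K_a=75/136 → 10.88.
Total e_ss = 10.88.

10.88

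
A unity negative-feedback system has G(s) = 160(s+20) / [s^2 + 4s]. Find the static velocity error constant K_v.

The denominator has no term below 4s — 1 pole at s=0, type 1.
K_v = lim_{s→0} s·G(s) = 160·20 / 4 = 800.

800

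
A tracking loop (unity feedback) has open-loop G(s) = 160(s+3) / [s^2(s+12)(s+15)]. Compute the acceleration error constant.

8/3

System type = 2 (two poles at s=0).
K_a = lim_{s→0} s^2·G(s) = 160·3 / (12·15) = 8/3.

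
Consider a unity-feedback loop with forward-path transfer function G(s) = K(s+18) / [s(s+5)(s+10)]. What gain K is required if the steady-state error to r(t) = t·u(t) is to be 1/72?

G(s) has one factor of s in the denominator, so the system is type 1.
K_v = lim_{s→0} s·G(s) = K·18 / (5·10) = 0.36·K.
e_ss = 1/K_v = 1/72 ⇒ K_v = 72 ⇒ K = 72/0.36 = 200.

200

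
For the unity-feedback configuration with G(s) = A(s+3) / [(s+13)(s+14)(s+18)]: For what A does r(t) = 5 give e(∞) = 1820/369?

System type = 0 (no poles at s=0).
K_p = lim_{s→0} G(s) = A·3 / (13·14·18) = (1/1092)·A.
e_ss = 5/(1 + K_p) = 1820/369 ⇒ 1 + (1/1092)·A = 369/364 ⇒ A = 15.

15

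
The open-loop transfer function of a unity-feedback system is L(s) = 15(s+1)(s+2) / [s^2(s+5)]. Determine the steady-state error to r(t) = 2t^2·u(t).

2/3

The open loop has two poles at the origin → type 2 system.
K_a = lim_{s→0} s^2·L(s) = 15·1·2 / (5) = 6.
r(t) = 2t^2 gives R(s) = 4/s^3.
e_ss = 4/K_a = 4/6 = 2/3.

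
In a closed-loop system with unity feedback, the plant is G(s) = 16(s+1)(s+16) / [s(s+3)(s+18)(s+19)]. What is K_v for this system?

The open loop has one pole at the origin → type 1 system.
K_v = lim_{s→0} s·G(s) = 16·1·16 / (3·18·19) = 128/513.

128/513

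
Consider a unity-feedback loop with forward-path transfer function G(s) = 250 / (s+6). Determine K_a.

0

The open loop has no poles at the origin → type 0 system.
K_a = lim_{s→0} s^2·G(s) = 0 (the extra factor of s kills the finite limit).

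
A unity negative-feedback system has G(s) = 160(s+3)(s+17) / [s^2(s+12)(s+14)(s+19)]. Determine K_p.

infinity

K_p = lim_{s→0} G(s); with 2 poles at the origin the limit diverges, so K_p = ∞.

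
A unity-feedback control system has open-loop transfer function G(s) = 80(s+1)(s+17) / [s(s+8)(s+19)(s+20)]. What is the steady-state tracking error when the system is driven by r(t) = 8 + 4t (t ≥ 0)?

152/17

The open loop has one pole at the origin → type 1 system. Treating each term separately:
  • 8: tracked with zero error.
  • 4t: e_ss = 4/K_v with K_v=17/38 → 152/17.
Total e_ss = 152/17.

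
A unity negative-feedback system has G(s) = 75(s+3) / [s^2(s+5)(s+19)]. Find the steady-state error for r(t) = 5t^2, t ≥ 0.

Two free integrators in G(s): this is a type 2 system.
K_a = lim_{s→0} s^2·G(s) = 75·3 / (5·19) = 45/19.
r(t) = 5t^2 gives R(s) = 10/s^3.
e_ss = 10/K_a = 10/(45/19) = 38/9.

38/9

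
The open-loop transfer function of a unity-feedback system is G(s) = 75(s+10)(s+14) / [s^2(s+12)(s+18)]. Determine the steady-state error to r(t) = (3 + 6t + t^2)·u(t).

36/875

Two free integrators in G(s): this is a type 2 system. Taking each input component in turn:
  • 3: tracked with zero error.
  • 6t: tracked with zero error.
  • t^2: e_ss = 2/K_a with K_a=875/18 → 36/875.
Total e_ss = 36/875.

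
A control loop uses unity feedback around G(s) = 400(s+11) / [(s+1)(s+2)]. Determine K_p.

2200

System type = 0 (no poles at s=0).
K_p = lim_{s→0} G(s) = 400·11 / (1·2) = 2200.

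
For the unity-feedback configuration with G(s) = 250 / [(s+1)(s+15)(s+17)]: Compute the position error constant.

50/51

G(s) has no factors of s in the denominator, so the system is type 0.
K_p = lim_{s→0} G(s) = 250 / (1·15·17) = 50/51.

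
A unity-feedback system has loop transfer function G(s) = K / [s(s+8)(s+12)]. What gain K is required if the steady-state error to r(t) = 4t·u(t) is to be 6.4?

G(s) has one factor of s in the denominator, so the system is type 1.
K_v = lim_{s→0} s·G(s) = K / (8·12) = (1/96)·K.
e_ss = 4/K_v = 6.4 ⇒ K_v = 0.625 ⇒ K = 0.625/(1/96) = 60.

60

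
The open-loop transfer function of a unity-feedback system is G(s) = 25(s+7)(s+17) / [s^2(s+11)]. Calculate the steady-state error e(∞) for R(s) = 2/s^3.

G(s) has two factors of s in the denominator, so the system is type 2.
K_a = lim_{s→0} s^2·G(s) = 25·7·17 / (11) = 2975/11.
r(t) = t^2 gives R(s) = 2/s^3.
e_ss = 2/K_a = 2/(2975/11) = 22/2975.

22/2975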